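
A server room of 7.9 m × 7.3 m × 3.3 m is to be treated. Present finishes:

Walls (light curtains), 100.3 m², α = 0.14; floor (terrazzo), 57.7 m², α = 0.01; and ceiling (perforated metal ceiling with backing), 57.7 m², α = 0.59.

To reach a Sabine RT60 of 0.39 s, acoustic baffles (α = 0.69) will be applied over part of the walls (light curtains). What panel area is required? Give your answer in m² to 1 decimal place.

A₁ = Σ Sᵢαᵢ = 100.3×0.14 + 57.7×0.01 + 57.7×0.59 = 48.662 sabins.
V = 190.311 m³. Target absorption A₂ = 0.161 × 190.311 / 0.39 = 78.564 sabins.
ΔA needed = 78.564 − 48.662 = 29.902 sabins.
Net gain per m²: Δα = 0.69 − 0.14 = 0.55.
Panel area = 29.902 / 0.55 = 54.4 m².

54.4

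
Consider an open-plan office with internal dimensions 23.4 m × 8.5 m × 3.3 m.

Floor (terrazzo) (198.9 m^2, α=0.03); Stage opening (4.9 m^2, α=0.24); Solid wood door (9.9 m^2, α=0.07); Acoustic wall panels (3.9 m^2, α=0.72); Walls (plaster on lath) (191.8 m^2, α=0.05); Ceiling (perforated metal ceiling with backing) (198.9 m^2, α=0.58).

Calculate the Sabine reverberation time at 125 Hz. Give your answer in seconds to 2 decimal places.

A = Σ Sᵢαᵢ = 198.9×0.03 + 4.9×0.24 + 9.9×0.07 + 3.9×0.72 + 191.8×0.05 + 198.9×0.58 = 135.596 sabins.
Room volume: 656.37 m³.
T = 0.161 V/A = 0.161·656.37/135.596 = 0.78 s.

0.78 sec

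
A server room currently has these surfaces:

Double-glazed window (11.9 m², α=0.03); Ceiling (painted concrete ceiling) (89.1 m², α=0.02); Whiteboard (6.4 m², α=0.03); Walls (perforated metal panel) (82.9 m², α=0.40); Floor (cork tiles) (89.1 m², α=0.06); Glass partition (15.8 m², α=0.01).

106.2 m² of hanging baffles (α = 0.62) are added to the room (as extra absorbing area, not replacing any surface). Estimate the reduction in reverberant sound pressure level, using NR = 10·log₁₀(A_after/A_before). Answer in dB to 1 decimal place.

4.2 dB

A_before = Σ Sᵢαᵢ = 11.9*0.03 + 89.1*0.02 + 6.4*0.03 + 82.9*0.40 + 89.1*0.06 + 15.8*0.01 = 40.995 sabins.
Added absorption = 106.2 × 0.62 = 65.844 sabins.
A_after = 40.995 + 65.844 = 106.839 sabins.
Reduction = 10 log₁₀(A_after/A_before) = 10 log₁₀(2.6061) = 4.2 dB.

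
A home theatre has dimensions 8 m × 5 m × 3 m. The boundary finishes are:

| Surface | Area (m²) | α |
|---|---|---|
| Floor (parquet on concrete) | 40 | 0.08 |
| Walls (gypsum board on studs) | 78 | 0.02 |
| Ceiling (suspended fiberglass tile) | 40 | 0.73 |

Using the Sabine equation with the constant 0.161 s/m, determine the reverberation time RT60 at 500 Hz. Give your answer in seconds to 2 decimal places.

0.57 sec

A = Σ Sᵢαᵢ = 40×0.08 + 78×0.02 + 40×0.73 = 33.960 sabins.
Volume V = 8 × 5 × 3 = 120 m³.
Sabine: RT60 = 0.161 × 120 / 33.960 = 0.57 s.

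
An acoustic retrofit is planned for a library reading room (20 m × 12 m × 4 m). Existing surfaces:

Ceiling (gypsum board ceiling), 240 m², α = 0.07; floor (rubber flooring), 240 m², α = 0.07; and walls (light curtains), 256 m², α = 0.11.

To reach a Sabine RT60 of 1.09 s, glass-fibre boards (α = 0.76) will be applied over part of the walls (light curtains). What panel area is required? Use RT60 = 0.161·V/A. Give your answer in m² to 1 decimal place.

Total absorption A₁ = 240*0.07 + 240*0.07 + 256*0.11
  = 16.800 + 16.800 + 28.160 = 61.760 m² sabins.
V = 960 m³. Target absorption A₂ = 0.161 × 960 / 1.09 = 141.798 sabins.
Absorption to add: 141.798 − 61.760 = 80.038 sabins.
Net gain per m²: Δα = 0.76 − 0.11 = 0.65.
Panel area = 80.038 / 0.65 = 123.1 m².

123.1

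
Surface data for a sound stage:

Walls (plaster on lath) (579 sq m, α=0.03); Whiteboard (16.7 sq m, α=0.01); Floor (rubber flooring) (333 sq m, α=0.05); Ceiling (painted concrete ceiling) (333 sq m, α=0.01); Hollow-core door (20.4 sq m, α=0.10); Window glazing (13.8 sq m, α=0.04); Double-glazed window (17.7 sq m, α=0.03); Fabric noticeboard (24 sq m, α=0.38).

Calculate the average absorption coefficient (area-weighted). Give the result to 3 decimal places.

0.037

Total surface area S = 1337.6 sq m.
A = 579·0.03 + 16.7·0.01 + 333·0.05 + 333·0.01 + 20.4·0.10 + 13.8·0.04 + 17.7·0.03 + 24·0.38 = 49.760 sabins.
ᾱ = 49.760 / 1337.6 = 0.037.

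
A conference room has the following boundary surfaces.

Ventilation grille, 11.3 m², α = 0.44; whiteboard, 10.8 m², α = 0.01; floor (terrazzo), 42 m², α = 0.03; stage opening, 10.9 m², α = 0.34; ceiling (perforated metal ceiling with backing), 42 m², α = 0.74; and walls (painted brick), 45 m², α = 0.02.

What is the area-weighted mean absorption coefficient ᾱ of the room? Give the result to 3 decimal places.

Total surface area S = 162.0 m².
Σ(Sᵢαᵢ) = 11.3·0.44 + 10.8·0.01 + 42·0.03 + 10.9·0.34 + 42·0.74 + 45·0.02 = 42.026.
ᾱ = A/S = 0.259.

0.259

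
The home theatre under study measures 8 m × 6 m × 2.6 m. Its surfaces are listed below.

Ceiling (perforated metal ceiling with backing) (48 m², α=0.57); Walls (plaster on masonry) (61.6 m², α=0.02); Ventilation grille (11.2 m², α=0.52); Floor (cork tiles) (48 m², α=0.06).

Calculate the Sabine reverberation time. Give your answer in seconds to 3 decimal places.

Summing Sᵢαᵢ: 27.360 + 1.232 + 5.824 + 2.880 → A = 37.296 sabins.
Room volume: 124.8 m³.
RT60 = 0.161 · V / A = 0.161 × 124.8 / 37.296 = 0.539 s.

0.539 s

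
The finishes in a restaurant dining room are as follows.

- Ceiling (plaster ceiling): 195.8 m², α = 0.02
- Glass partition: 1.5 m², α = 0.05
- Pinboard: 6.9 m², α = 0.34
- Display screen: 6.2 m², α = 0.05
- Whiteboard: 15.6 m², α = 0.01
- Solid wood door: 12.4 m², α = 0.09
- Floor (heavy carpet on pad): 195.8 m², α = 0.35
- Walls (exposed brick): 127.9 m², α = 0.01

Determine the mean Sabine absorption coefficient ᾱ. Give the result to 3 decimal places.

0.138

S = Σ Sᵢ = 195.8 + 1.5 + 6.9 + 6.2 + 15.6 + 12.4 + 195.8 + 127.9 = 562.1 m².
A = 195.8*0.02 + 1.5*0.05 + 6.9*0.34 + 6.2*0.05 + 15.6*0.01 + 12.4*0.09 + 195.8*0.35 + 127.9*0.01 = 77.728 sabins.
ᾱ = 77.728 / 562.1 = 0.138.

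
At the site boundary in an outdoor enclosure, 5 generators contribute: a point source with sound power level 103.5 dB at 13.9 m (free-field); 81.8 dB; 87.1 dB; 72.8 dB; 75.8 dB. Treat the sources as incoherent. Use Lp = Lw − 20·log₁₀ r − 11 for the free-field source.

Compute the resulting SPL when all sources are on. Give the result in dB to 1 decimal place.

88.6 dB

Source at 13.9 m: Lp = 103.5 − 20·log₁₀(13.9) − 11 = 69.6 dB.
Converting to relative power and adding: 10^(69.6/10) + 10^(81.8/10) + 10^(87.1/10) + 10^(72.8/10) + 10^(75.8/10) = 7.304e+08.
Combined level = 10 log₁₀(7.304e+08) = 88.6 dB.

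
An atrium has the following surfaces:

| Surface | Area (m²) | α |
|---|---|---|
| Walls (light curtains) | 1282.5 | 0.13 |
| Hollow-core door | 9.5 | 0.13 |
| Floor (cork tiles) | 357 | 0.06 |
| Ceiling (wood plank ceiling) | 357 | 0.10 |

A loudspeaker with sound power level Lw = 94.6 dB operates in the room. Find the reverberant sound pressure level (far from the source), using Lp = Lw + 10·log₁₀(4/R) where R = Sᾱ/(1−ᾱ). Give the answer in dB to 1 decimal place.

76.6 dB

A = 225.080 sabins; S = 2006.0 m².
ᾱ = 225.080/2006.0 = 0.1122; R = Sᾱ/(1−ᾱ) = 225.080/(1−0.1122) = 253.526 m².
Lp = 94.6 + 10·log₁₀(4/253.526) = 94.6 + (-18.02) = 76.6 dB.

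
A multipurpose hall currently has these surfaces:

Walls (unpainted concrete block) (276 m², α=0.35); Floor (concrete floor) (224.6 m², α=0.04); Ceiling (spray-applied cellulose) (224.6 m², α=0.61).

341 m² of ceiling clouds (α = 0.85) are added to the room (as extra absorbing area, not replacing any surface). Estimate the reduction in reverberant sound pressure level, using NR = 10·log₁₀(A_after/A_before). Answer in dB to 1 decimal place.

3.4 dB

Total absorption A_before = 276×0.35 + 224.6×0.04 + 224.6×0.61
  = 96.600 + 8.984 + 137.006 = 242.590 m² sabins.
Treatment contributes 341·0.85 = 289.850 sabins.
New total A_after = 532.440 sabins.
NR = 10·log₁₀(532.440/242.590) = 3.4 dB.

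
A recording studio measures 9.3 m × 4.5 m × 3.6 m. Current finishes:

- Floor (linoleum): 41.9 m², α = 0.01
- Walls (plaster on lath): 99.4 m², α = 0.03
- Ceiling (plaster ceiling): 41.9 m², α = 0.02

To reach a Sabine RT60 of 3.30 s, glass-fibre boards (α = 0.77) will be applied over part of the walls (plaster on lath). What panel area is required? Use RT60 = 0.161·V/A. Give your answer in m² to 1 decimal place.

4.2

Summing Sᵢαᵢ: 0.419 + 2.982 + 0.838 → A₁ = 4.239 sabins.
V = 150.66 m³. Target absorption A₂ = 0.161 × 150.66 / 3.30 = 7.350 sabins.
ΔA needed = 7.350 − 4.239 = 3.111 sabins.
Net gain per m²: Δα = 0.77 − 0.03 = 0.74.
Panel area = 3.111 / 0.74 = 4.2 m².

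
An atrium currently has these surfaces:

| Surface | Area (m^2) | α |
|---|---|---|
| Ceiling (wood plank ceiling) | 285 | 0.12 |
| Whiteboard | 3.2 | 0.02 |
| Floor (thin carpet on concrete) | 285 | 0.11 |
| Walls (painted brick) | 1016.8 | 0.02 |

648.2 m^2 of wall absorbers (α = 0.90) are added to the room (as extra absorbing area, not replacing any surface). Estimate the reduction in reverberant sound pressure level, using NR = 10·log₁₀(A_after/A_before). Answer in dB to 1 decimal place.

Summing Sᵢαᵢ: 34.200 + 0.064 + 31.350 + 20.336 → A_before = 85.950 sabins.
Treatment contributes 648.2·0.90 = 583.380 sabins.
New total A_after = 669.330 sabins.
NR = 10·log₁₀(669.330/85.950) = 8.9 dB.

8.9 dB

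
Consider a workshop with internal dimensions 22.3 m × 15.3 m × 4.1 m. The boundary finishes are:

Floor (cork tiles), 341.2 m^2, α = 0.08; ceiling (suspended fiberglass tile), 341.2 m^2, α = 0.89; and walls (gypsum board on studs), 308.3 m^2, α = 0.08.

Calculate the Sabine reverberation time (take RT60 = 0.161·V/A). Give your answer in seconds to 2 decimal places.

Summing Sᵢαᵢ: 27.296 + 303.668 + 24.664 → A = 355.628 sabins.
Volume V = 22.3 × 15.3 × 4.1 = 1398.879 m³.
T = 0.161 V/A = 0.161·1398.879/355.628 = 0.63 s.

0.63 s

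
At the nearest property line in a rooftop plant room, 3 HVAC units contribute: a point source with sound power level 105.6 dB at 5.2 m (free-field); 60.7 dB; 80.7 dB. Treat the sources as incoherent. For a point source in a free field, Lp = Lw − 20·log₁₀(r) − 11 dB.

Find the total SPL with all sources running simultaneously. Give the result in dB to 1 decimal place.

83.5 dB

Source at 5.2 m: Lp = 105.6 − 20·log₁₀(5.2) − 11 = 80.3 dB.
Converting to relative power and adding: 10^(80.3/10) + 10^(60.7/10) + 10^(80.7/10) = 2.258e+08.
Back to dB: 10·log₁₀ Σ = 83.5 dB.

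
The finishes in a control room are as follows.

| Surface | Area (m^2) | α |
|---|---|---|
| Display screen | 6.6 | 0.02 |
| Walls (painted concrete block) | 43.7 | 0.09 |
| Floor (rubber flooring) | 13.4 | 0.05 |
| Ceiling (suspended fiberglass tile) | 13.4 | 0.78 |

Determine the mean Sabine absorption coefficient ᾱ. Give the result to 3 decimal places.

S = Σ Sᵢ = 6.6 + 43.7 + 13.4 + 13.4 = 77.1 m^2.
Σ(Sᵢαᵢ) = 6.6·0.02 + 43.7·0.09 + 13.4·0.05 + 13.4·0.78 = 15.187.
ᾱ = A/S = 0.197.

0.197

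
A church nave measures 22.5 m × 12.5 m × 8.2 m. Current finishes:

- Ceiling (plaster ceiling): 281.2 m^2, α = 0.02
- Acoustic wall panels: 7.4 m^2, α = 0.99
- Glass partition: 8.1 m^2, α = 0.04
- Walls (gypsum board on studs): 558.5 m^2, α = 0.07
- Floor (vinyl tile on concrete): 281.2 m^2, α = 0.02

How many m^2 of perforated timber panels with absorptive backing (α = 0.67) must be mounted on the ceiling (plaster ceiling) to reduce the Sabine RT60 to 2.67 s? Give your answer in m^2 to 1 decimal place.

124.7

Summing Sᵢαᵢ: 5.624 + 7.326 + 0.324 + 39.095 + 5.624 → A₁ = 57.993 sabins.
V = 2306.25 m³. Target absorption A₂ = 0.161 × 2306.25 / 2.67 = 139.066 sabins.
ΔA needed = 139.066 − 57.993 = 81.073 sabins.
Net gain per m^2: Δα = 0.67 − 0.02 = 0.65.
Area = ΔA/Δα = 81.073/0.65 = 124.7 m^2.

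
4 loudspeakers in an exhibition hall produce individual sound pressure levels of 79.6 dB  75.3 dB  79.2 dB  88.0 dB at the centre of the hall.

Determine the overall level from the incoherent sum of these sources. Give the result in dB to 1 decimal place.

Sum in the linear (power) domain: Σ 10^(Lᵢ/10) = 10^(79.6/10) + 10^(75.3/10) + 10^(79.2/10) + 10^(88.0/10) = 8.392e+08.
Combined level = 10 log₁₀(8.392e+08) = 89.2 dB.

89.2 dB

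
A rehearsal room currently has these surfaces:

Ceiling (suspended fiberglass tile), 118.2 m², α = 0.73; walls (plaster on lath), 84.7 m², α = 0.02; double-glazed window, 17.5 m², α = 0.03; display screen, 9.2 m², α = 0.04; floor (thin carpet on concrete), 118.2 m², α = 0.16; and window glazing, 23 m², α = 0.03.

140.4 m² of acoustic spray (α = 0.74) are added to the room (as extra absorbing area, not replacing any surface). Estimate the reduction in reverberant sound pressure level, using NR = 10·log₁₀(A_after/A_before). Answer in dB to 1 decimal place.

2.9 dB

A_before = Σ Sᵢαᵢ = 118.2·0.73 + 84.7·0.02 + 17.5·0.03 + 9.2·0.04 + 118.2·0.16 + 23·0.03 = 108.475 sabins.
Added absorption = 140.4 × 0.74 = 103.896 sabins.
A_after = 108.475 + 103.896 = 212.371 sabins.
NR = 10·log₁₀(212.371/108.475) = 2.9 dB.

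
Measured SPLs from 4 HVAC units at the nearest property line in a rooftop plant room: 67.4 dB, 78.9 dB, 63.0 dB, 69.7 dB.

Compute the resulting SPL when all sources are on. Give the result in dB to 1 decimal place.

79.8 dB

Σ 10^(Lᵢ/10) = 9.445e+07.
L_total = 10·log₁₀(9.445e+07) = 79.8 dB.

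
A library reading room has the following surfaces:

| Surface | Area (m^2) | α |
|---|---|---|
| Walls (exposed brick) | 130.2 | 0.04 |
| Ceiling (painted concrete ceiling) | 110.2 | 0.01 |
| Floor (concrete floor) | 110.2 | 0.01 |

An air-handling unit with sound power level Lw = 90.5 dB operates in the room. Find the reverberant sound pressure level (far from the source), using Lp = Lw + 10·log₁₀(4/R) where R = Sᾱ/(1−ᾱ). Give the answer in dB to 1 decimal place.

87.7 dB

Σ(Sᵢαᵢ) = 130.2·0.04 + 110.2·0.01 + 110.2·0.01 = 7.412; total area S = 350.6 m^2.
ᾱ = 0.0211, so room constant R = A/(1−ᾱ) = 7.572 m^2.
Lp = 90.5 + 10·log₁₀(4/7.572) = 90.5 + (-2.77) = 87.7 dB.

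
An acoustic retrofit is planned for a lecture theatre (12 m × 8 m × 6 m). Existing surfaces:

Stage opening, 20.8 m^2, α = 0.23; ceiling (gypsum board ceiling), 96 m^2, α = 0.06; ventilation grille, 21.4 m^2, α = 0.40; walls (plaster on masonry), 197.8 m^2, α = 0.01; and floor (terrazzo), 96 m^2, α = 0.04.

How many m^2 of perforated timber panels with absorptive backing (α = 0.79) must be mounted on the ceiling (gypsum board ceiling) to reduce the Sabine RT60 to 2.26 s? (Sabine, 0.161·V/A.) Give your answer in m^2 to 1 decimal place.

Equivalent absorption area: A₁ = 20.8·0.23 + 96·0.06 + 21.4·0.40 + 197.8·0.01 + 96·0.04 = 24.922 m^2.
V = 576 m³. Target absorption A₂ = 0.161 × 576 / 2.26 = 41.034 sabins.
Absorption to add: 41.034 − 24.922 = 16.112 sabins.
Net gain per m^2: Δα = 0.79 − 0.06 = 0.73.
Area = ΔA/Δα = 16.112/0.73 = 22.1 m^2.

22.1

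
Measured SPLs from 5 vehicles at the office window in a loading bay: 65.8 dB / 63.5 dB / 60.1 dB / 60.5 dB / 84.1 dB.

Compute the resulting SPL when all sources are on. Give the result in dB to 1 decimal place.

Sum in the linear (power) domain: Σ 10^(Lᵢ/10) = 10^(65.8/10) + 10^(63.5/10) + 10^(60.1/10) + 10^(60.5/10) + 10^(84.1/10) = 2.652e+08.
Back to dB: 10·log₁₀ Σ = 84.2 dB.

84.2 dB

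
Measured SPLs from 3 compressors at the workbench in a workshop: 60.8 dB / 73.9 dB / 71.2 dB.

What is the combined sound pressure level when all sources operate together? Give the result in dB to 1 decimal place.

75.9 dB

Converting to relative power and adding: 10^(60.8/10) + 10^(73.9/10) + 10^(71.2/10) = 3.893e+07.
Combined level = 10 log₁₀(3.893e+07) = 75.9 dB.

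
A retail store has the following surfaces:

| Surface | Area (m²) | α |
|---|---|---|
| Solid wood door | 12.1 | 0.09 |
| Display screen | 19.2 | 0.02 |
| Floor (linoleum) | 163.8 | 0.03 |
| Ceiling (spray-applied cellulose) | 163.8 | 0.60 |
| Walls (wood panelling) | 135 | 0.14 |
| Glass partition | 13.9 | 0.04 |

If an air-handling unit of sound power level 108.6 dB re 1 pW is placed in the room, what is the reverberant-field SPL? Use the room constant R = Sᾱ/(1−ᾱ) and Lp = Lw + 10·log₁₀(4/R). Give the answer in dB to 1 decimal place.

92.5 dB

A = 124.123 sabins; S = 507.8 m².
ᾱ = 124.123/507.8 = 0.2444; R = Sᾱ/(1−ᾱ) = 124.123/(1−0.2444) = 164.271 m².
Lp = Lw + 10 log₁₀(4/R) = 108.6 -16.14 = 92.5 dB.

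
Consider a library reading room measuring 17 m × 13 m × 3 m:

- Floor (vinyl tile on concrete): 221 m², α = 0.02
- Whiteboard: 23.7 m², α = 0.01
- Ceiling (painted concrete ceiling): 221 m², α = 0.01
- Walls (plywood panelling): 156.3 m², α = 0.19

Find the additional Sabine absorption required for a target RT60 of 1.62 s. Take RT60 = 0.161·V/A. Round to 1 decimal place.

29.3 sabins

Equivalent absorption area: A₁ = 221*0.02 + 23.7*0.01 + 221*0.01 + 156.3*0.19 = 36.564 m².
V = 663 m³. Required absorption A₂ = 0.161 × 663 / 1.62 = 65.891 sabins.
ΔA = A₂ − A₁ = 65.891 − 36.564 = 29.3 sabins.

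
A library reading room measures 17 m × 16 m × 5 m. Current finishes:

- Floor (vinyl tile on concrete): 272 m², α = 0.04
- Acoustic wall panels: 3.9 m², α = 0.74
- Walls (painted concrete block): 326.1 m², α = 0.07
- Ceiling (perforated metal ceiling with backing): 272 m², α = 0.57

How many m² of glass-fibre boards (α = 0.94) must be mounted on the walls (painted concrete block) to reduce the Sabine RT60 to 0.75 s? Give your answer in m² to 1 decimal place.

115.3

Summing Sᵢαᵢ: 10.880 + 2.886 + 22.827 + 155.040 → A₁ = 191.633 sabins.
V = 1360 m³. Target absorption A₂ = 0.161 × 1360 / 0.75 = 291.947 sabins.
Absorption to add: 291.947 − 191.633 = 100.314 sabins.
Net gain per m²: Δα = 0.94 − 0.07 = 0.87.
Panel area = 100.314 / 0.87 = 115.3 m².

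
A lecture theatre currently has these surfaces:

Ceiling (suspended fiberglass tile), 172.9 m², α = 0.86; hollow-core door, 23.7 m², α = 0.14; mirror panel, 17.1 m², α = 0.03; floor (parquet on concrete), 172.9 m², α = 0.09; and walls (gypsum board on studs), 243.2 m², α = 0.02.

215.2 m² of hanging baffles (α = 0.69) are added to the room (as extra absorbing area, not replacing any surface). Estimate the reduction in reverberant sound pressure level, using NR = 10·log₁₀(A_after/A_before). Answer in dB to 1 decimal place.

2.7 dB

Total absorption A_before = 172.9·0.86 + 23.7·0.14 + 17.1·0.03 + 172.9·0.09 + 243.2·0.02
  = 148.694 + 3.318 + 0.513 + 15.561 + 4.864 = 172.950 m² sabins.
Treatment contributes 215.2·0.69 = 148.488 sabins.
New total A_after = 321.438 sabins.
NR = 10·log₁₀(321.438/172.950) = 2.7 dB.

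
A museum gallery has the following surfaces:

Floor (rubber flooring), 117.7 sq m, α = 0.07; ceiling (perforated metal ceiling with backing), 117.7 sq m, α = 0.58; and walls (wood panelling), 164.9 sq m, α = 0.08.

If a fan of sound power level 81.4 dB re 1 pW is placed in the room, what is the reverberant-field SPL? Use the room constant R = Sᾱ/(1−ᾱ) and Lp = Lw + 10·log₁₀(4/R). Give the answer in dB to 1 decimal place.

66.8 dB

Σ(Sᵢαᵢ) = 117.7·0.07 + 117.7·0.58 + 164.9·0.08 = 89.697; total area S = 400.3 sq m.
ᾱ = 89.697/400.3 = 0.2241; R = Sᾱ/(1−ᾱ) = 89.697/(1−0.2241) = 115.604 sq m.
Lp = 81.4 + 10·log₁₀(4/115.604) = 81.4 + (-14.61) = 66.8 dB.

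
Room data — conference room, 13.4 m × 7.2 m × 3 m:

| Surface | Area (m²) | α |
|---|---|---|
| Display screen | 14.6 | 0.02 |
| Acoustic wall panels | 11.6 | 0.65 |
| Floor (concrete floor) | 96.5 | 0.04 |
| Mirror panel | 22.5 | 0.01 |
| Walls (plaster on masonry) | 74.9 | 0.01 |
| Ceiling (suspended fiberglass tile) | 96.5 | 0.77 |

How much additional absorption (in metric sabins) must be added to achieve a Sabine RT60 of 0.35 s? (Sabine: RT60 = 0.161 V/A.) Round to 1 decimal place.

A₁ = Σ Sᵢαᵢ = 14.6*0.02 + 11.6*0.65 + 96.5*0.04 + 22.5*0.01 + 74.9*0.01 + 96.5*0.77 = 86.971 sabins.
For T = 0.35 s, need A₂ = 0.161·V/T = 0.161·289.44/0.35 = 133.142 sabins.
ΔA = A₂ − A₁ = 133.142 − 86.971 = 46.2 sabins.

46.2 sabins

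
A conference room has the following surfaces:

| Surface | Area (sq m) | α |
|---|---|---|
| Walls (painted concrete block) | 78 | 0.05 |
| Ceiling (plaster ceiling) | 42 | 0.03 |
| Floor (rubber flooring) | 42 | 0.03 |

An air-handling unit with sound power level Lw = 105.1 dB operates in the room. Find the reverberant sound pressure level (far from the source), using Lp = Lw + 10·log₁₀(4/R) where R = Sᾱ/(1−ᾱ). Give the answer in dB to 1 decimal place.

102.9 dB

A = 6.420 sabins; S = 162.0 sq m.
ᾱ = 6.420/162.0 = 0.0396; R = Sᾱ/(1−ᾱ) = 6.420/(1−0.0396) = 6.685 sq m.
Lp = 105.1 + 10·log₁₀(4/6.685) = 105.1 + (-2.23) = 102.9 dB.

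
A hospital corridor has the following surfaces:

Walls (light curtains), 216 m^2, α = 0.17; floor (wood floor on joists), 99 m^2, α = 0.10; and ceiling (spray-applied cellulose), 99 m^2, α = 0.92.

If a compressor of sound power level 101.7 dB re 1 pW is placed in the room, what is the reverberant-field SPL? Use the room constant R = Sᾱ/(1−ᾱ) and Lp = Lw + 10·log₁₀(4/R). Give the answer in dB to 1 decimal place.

84.6 dB

Σ(Sᵢαᵢ) = 216·0.17 + 99·0.10 + 99·0.92 = 137.700; total area S = 414.0 m^2.
ᾱ = 137.700/414.0 = 0.3326; R = Sᾱ/(1−ᾱ) = 137.700/(1−0.3326) = 206.323 m^2.
Lp = 101.7 + 10·log₁₀(4/206.323) = 101.7 + (-17.12) = 84.6 dB.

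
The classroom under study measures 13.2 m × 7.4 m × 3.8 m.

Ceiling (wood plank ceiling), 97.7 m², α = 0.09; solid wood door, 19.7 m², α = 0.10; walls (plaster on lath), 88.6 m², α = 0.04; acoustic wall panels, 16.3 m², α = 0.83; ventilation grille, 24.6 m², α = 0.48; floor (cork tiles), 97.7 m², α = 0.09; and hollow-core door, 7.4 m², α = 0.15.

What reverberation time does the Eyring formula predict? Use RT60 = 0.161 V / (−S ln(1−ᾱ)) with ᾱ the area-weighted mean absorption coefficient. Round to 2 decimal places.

Total surface area S = 97.7 + 19.7 + 88.6 + 16.3 + 24.6 + 97.7 + 7.4 = 352.0 m².
Absorption A = 97.7×0.09 + 19.7×0.10 + 88.6×0.04 + 16.3×0.83 + 24.6×0.48 + 97.7×0.09 + 7.4×0.15 = 49.547 sabins.
ᾱ = 49.547 / 352.0 = 0.1408.
Eyring denominator: −S ln(1−ᾱ) = 53.417.
V = 13.2 × 7.4 × 3.8 = 371.184 m³.
T = 0.161·V/[−S·ln(1−ᾱ)] = 0.161·371.184/53.417 = 1.12 s.

1.12 s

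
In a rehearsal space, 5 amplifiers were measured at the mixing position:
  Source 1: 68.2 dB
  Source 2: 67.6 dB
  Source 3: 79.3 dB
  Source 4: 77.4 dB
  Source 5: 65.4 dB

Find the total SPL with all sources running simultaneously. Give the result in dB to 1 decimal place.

Sum in the linear (power) domain: Σ 10^(Lᵢ/10) = 10^(68.2/10) + 10^(67.6/10) + 10^(79.3/10) + 10^(77.4/10) + 10^(65.4/10) = 1.559e+08.
L_total = 10·log₁₀(1.559e+08) = 81.9 dB.

81.9 dB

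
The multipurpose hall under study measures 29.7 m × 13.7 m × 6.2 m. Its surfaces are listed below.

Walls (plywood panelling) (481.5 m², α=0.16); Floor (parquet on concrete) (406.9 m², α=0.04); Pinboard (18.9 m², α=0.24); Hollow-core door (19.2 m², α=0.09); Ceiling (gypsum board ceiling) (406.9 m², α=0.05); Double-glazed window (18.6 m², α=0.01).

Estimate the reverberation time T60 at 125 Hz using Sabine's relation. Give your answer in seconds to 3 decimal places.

3.382 sec

Summing Sᵢαᵢ: 77.040 + 16.276 + 4.536 + 1.728 + 20.345 + 0.186 → A = 120.111 sabins.
V = 29.7·13.7·6.2 = 2522.718 m³.
T = 0.161 V/A = 0.161·2522.718/120.111 = 3.382 s.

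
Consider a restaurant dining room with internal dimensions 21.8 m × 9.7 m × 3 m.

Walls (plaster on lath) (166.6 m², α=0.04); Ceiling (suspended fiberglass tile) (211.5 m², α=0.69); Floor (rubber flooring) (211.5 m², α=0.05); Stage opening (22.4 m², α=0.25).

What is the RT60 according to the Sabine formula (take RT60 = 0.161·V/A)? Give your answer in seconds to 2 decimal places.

Equivalent absorption area: A = 166.6·0.04 + 211.5·0.69 + 211.5·0.05 + 22.4·0.25 = 168.774 m².
Volume V = 21.8 × 9.7 × 3 = 634.38 m³.
RT60 = 0.161 · V / A = 0.161 × 634.38 / 168.774 = 0.61 s.

0.61 s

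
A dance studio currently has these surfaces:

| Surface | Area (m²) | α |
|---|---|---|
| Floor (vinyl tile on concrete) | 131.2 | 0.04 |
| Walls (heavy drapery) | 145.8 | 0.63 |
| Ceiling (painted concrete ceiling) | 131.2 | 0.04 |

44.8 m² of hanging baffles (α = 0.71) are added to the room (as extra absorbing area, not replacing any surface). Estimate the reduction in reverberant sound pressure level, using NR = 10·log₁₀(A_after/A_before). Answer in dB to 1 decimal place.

Total absorption A_before = 131.2*0.04 + 145.8*0.63 + 131.2*0.04
  = 5.248 + 91.854 + 5.248 = 102.350 m² sabins.
Added absorption = 44.8 × 0.71 = 31.808 sabins.
A_after = 102.350 + 31.808 = 134.158 sabins.
NR = 10·log₁₀(134.158/102.350) = 1.2 dB.

1.2 dB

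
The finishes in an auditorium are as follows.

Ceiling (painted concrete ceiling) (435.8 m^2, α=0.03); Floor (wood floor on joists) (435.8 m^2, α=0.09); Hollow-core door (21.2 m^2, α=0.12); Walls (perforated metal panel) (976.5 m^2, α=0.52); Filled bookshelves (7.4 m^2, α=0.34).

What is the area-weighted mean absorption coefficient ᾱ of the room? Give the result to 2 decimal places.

Total surface area S = 1876.7 m^2.
Weighted sum Σ Sα = 565.136.
ᾱ = A/S = 0.30.

0.30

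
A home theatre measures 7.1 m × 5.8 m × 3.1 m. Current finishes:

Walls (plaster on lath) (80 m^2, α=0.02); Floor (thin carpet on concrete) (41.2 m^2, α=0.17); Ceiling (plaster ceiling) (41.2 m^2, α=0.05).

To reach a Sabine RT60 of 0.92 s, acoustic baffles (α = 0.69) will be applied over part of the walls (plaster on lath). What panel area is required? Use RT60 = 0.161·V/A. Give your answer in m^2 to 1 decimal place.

17.4

Summing Sᵢαᵢ: 1.600 + 7.004 + 2.060 → A₁ = 10.664 sabins.
V = 127.658 m³. Target absorption A₂ = 0.161 × 127.658 / 0.92 = 22.340 sabins.
ΔA needed = 22.340 − 10.664 = 11.676 sabins.
Each m^2 of panel replacing the walls (plaster on lath) adds (0.69 − 0.02) = 0.67 sabins.
Area = ΔA/Δα = 11.676/0.67 = 17.4 m^2.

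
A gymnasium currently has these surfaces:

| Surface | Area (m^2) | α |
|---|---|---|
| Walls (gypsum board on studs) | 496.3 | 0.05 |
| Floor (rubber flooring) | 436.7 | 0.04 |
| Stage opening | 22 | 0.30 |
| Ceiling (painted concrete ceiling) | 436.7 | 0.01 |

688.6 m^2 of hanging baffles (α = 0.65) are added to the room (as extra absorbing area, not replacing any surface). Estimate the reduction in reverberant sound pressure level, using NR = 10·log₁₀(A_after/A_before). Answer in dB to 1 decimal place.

9.7 dB

Equivalent absorption area: A_before = 496.3*0.05 + 436.7*0.04 + 22*0.30 + 436.7*0.01 = 53.250 m^2.
Added absorption = 688.6 × 0.65 = 447.590 sabins.
New total A_after = 500.840 sabins.
NR = 10·log₁₀(500.840/53.250) = 9.7 dB.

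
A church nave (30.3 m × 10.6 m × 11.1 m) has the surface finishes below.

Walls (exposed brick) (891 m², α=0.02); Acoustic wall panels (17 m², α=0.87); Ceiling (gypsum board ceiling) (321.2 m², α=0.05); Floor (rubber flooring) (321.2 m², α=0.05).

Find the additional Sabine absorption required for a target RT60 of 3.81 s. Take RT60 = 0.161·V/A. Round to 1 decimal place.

Total absorption A₁ = 891×0.02 + 17×0.87 + 321.2×0.05 + 321.2×0.05
  = 17.820 + 14.790 + 16.060 + 16.060 = 64.730 m² sabins.
Target A₂ = 0.161·3565.098/3.81 = 150.651 sabins (V = 3565.098 m³).
Shortfall: 150.651 − 64.730 = 85.9 sabins.

85.9 sabins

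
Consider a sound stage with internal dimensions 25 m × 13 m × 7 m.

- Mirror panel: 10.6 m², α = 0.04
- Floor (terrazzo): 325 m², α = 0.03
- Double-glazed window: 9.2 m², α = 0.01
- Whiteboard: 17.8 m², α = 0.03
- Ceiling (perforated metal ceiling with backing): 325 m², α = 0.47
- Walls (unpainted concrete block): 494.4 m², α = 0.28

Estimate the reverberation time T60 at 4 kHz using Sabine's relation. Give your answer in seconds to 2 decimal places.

1.21 s

Equivalent absorption area: A = 10.6*0.04 + 325*0.03 + 9.2*0.01 + 17.8*0.03 + 325*0.47 + 494.4*0.28 = 301.982 m².
Room volume: 2275 m³.
T = 0.161 V/A = 0.161·2275/301.982 = 1.21 s.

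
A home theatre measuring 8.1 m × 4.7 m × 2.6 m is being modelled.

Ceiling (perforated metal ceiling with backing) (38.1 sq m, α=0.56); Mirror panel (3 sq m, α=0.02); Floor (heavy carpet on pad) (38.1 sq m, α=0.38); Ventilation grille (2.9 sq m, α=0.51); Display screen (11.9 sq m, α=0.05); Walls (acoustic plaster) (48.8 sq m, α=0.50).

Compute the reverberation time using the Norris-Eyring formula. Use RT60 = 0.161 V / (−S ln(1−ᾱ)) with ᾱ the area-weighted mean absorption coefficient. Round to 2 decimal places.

Total surface area S = 38.1 + 3 + 38.1 + 2.9 + 11.9 + 48.8 = 142.8 sq m.
Absorption A = 38.1×0.56 + 3×0.02 + 38.1×0.38 + 2.9×0.51 + 11.9×0.05 + 48.8×0.50 = 62.348 sabins.
ᾱ = 62.348 / 142.8 = 0.4366.
−S·ln(1−ᾱ) = −142.8 × ln(1 − 0.4366) = 81.934.
V = 8.1 × 4.7 × 2.6 = 98.982 m³.
RT60 = 0.161 × 98.982 / 81.934 = 0.19 s.

0.19 s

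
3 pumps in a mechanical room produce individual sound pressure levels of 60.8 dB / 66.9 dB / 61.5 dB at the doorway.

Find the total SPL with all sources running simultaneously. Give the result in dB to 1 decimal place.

68.8 dB

Sum in the linear (power) domain: Σ 10^(Lᵢ/10) = 10^(60.8/10) + 10^(66.9/10) + 10^(61.5/10) = 7.513e+06.
L_total = 10·log₁₀(7.513e+06) = 68.8 dB.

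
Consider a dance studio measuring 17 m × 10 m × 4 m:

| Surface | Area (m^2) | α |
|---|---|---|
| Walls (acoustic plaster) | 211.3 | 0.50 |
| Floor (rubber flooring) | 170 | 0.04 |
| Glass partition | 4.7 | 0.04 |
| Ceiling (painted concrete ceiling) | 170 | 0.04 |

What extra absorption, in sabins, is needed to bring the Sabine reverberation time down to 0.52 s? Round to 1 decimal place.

91.1 sabins

Summing Sᵢαᵢ: 105.650 + 6.800 + 0.188 + 6.800 → A₁ = 119.438 sabins.
Target A₂ = 0.161·680/0.52 = 210.538 sabins (V = 680 m³).
Additional absorption ΔA = 210.538 − 119.438 = 91.1 sabins.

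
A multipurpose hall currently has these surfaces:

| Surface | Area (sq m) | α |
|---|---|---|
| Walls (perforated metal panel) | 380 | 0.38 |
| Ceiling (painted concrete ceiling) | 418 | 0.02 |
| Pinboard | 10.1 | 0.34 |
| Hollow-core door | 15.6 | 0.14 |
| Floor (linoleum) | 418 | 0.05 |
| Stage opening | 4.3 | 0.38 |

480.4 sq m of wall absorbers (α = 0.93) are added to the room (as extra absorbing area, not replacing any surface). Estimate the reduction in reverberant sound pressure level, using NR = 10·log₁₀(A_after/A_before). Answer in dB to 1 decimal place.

Summing Sᵢαᵢ: 144.400 + 8.360 + 3.434 + 2.184 + 20.900 + 1.634 → A_before = 180.912 sabins.
Added absorption = 480.4 × 0.93 = 446.772 sabins.
New total A_after = 627.684 sabins.
NR = 10·log₁₀(627.684/180.912) = 5.4 dB.

5.4 dB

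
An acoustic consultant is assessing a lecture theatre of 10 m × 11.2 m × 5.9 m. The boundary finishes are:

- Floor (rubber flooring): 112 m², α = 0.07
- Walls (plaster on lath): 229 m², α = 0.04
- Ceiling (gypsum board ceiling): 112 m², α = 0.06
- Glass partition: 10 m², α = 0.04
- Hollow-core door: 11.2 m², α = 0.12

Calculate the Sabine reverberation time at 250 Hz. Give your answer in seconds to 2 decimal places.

4.18 sec

Summing Sᵢαᵢ: 7.840 + 9.160 + 6.720 + 0.400 + 1.344 → A = 25.464 sabins.
Volume V = 10 × 11.2 × 5.9 = 660.8 m³.
T = 0.161 V/A = 0.161·660.8/25.464 = 4.18 s.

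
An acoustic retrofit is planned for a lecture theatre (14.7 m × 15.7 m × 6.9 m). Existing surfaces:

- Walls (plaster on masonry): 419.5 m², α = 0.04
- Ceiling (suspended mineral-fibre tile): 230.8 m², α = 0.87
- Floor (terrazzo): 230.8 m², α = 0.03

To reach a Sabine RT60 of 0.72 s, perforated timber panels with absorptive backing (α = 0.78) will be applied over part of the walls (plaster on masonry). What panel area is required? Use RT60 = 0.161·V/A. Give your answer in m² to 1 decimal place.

177.8

Summing Sᵢαᵢ: 16.780 + 200.796 + 6.924 → A₁ = 224.500 sabins.
Required A₂ = 0.161·1592.451/0.72 = 356.090 sabins.
ΔA needed = 356.090 − 224.500 = 131.590 sabins.
Net gain per m²: Δα = 0.78 − 0.04 = 0.74.
Area = ΔA/Δα = 131.590/0.74 = 177.8 m².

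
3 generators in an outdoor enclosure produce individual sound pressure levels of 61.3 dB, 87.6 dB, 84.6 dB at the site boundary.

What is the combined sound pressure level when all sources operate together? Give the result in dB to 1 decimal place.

Sum in the linear (power) domain: Σ 10^(Lᵢ/10) = 10^(61.3/10) + 10^(87.6/10) + 10^(84.6/10) = 8.652e+08.
Combined level = 10 log₁₀(8.652e+08) = 89.4 dB.

89.4 dB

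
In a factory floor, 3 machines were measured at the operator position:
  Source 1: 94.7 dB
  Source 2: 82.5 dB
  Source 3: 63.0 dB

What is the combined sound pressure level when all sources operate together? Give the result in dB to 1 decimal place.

Sum in the linear (power) domain: Σ 10^(Lᵢ/10) = 10^(94.7/10) + 10^(82.5/10) + 10^(63.0/10) = 3.131e+09.
Combined level = 10 log₁₀(3.131e+09) = 95.0 dB.

95.0 dB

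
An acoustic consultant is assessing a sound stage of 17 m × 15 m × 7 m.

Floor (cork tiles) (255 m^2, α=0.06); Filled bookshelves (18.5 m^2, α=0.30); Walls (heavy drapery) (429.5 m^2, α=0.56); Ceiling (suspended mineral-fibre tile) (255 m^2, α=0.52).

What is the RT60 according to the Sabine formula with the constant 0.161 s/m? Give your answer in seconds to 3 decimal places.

0.729 seconds

Total absorption A = 255×0.06 + 18.5×0.30 + 429.5×0.56 + 255×0.52
  = 15.300 + 5.550 + 240.520 + 132.600 = 393.970 m^2 sabins.
Room volume: 1785 m³.
T = 0.161 V/A = 0.161·1785/393.970 = 0.729 s.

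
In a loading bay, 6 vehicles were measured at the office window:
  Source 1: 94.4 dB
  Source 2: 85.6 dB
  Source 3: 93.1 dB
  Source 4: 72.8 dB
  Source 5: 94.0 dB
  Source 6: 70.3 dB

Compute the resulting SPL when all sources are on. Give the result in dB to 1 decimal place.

Converting to relative power and adding: 10^(94.4/10) + 10^(85.6/10) + 10^(93.1/10) + 10^(72.8/10) + 10^(94.0/10) + 10^(70.3/10) = 7.701e+09.
Combined level = 10 log₁₀(7.701e+09) = 98.9 dB.

98.9 dB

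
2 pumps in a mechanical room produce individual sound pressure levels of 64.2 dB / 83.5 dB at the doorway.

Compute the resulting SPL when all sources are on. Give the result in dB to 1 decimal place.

83.6 dB

Σ 10^(Lᵢ/10) = 2.265e+08.
L_total = 10·log₁₀(2.265e+08) = 83.6 dB.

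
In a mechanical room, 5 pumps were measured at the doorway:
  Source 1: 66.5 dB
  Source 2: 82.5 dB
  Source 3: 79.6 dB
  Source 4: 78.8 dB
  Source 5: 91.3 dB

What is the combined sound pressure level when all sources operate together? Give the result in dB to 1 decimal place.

Sum in the linear (power) domain: Σ 10^(Lᵢ/10) = 10^(66.5/10) + 10^(82.5/10) + 10^(79.6/10) + 10^(78.8/10) + 10^(91.3/10) = 1.698e+09.
Back to dB: 10·log₁₀ Σ = 92.3 dB.

92.3 dB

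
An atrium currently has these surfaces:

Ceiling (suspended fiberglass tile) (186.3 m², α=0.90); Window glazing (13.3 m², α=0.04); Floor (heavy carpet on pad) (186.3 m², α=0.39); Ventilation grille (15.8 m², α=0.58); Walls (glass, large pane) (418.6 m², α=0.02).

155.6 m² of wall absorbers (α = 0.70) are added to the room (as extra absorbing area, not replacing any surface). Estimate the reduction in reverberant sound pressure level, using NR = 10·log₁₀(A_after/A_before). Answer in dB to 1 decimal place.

A_before = Σ Sᵢαᵢ = 186.3*0.90 + 13.3*0.04 + 186.3*0.39 + 15.8*0.58 + 418.6*0.02 = 258.395 sabins.
Added absorption = 155.6 × 0.70 = 108.920 sabins.
New total A_after = 367.315 sabins.
NR = 10·log₁₀(367.315/258.395) = 1.5 dB.

1.5 dB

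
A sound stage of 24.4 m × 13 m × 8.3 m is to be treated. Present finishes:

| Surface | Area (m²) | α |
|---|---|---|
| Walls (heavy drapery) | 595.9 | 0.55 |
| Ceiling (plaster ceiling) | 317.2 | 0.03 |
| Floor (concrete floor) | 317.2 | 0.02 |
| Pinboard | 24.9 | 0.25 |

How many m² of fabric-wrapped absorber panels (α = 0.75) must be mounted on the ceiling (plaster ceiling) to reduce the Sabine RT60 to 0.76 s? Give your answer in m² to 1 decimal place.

A₁ = Σ Sᵢαᵢ = 595.9×0.55 + 317.2×0.03 + 317.2×0.02 + 24.9×0.25 = 349.830 sabins.
Required A₂ = 0.161·2632.76/0.76 = 557.729 sabins.
ΔA needed = 557.729 − 349.830 = 207.899 sabins.
Each m² of panel replacing the ceiling (plaster ceiling) adds (0.75 − 0.03) = 0.72 sabins.
Area = ΔA/Δα = 207.899/0.72 = 288.7 m².

288.7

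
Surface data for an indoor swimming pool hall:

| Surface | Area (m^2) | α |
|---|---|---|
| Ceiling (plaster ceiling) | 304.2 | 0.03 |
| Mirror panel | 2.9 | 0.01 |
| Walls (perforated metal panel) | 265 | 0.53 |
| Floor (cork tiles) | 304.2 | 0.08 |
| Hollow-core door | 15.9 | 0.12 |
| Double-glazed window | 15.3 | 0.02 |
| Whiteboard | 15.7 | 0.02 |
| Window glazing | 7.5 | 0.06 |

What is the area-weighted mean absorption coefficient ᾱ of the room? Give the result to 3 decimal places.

0.190

S = Σ Sᵢ = 304.2 + 2.9 + 265 + 304.2 + 15.9 + 15.3 + 15.7 + 7.5 = 930.7 m^2.
Σ(Sᵢαᵢ) = 304.2×0.03 + 2.9×0.01 + 265×0.53 + 304.2×0.08 + 15.9×0.12 + 15.3×0.02 + 15.7×0.02 + 7.5×0.06 = 176.919.
ᾱ = A/S = 0.190.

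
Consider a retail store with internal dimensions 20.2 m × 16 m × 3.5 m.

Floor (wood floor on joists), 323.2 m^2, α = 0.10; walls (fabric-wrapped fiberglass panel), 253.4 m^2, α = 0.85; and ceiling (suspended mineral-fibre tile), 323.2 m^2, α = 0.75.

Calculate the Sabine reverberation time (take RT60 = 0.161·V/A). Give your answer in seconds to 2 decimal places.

A = Σ Sᵢαᵢ = 323.2*0.10 + 253.4*0.85 + 323.2*0.75 = 490.110 sabins.
Room volume: 1131.2 m³.
Sabine: RT60 = 0.161 × 1131.2 / 490.110 = 0.37 s.

0.37 seconds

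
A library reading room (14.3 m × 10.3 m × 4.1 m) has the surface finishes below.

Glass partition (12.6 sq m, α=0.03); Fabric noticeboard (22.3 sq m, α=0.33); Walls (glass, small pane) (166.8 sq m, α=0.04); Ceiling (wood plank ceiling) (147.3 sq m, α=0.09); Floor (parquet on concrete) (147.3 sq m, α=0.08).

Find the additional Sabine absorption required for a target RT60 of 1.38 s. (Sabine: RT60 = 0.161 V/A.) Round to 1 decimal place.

Equivalent absorption area: A₁ = 12.6·0.03 + 22.3·0.33 + 166.8·0.04 + 147.3·0.09 + 147.3·0.08 = 39.450 sq m.
Target A₂ = 0.161·603.889/1.38 = 70.454 sabins (V = 603.889 m³).
Shortfall: 70.454 − 39.450 = 31.0 sabins.

31.0 sabins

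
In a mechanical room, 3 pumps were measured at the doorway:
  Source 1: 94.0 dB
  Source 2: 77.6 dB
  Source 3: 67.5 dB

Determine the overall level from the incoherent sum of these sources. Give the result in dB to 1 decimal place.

Converting to relative power and adding: 10^(94.0/10) + 10^(77.6/10) + 10^(67.5/10) = 2.575e+09.
Combined level = 10 log₁₀(2.575e+09) = 94.1 dB.

94.1 dB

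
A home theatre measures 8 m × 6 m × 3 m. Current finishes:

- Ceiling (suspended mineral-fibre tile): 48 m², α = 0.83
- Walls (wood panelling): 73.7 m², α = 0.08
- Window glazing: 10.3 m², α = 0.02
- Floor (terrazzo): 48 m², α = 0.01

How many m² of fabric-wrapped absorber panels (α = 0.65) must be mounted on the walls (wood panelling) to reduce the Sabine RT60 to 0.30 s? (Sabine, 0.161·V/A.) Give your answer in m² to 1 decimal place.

54.1

Summing Sᵢαᵢ: 39.840 + 5.896 + 0.206 + 0.480 → A₁ = 46.422 sabins.
Required A₂ = 0.161·144/0.30 = 77.280 sabins.
Absorption to add: 77.280 − 46.422 = 30.858 sabins.
Net gain per m²: Δα = 0.65 − 0.08 = 0.57.
Panel area = 30.858 / 0.57 = 54.1 m².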